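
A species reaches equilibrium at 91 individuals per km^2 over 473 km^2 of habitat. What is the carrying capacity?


K = 91 * 473 = 43043 individuals

43043 individuals


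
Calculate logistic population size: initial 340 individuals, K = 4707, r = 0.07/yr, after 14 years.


(K - N0)/N0 = (4707 - 340)/340 = 4367/340 = 12.8441
r*t = 0.07 * 14 = 0.98; exp(-0.98) = 0.375311
12.8441 * 0.375311 = 4.82053
1 + 4.82053 = 5.82053
N = 4707 / 5.82053 = 808.689 ≈ 809

809


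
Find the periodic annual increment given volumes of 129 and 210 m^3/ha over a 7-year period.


PAI = (V2 - V1) / period = (210 - 129) / 7 = 81 / 7 = 11.5714 ≈ 11.57 m^3/ha/yr

11.57 m^3/ha/yr


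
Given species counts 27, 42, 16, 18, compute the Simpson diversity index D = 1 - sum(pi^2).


Total N = 27 + 42 + 16 + 18 = 103
Per-species terms:
  p = 27/103 = 0.262136; p^2 = 0.262136^2 = 0.068715
  p = 42/103 = 0.407767; p^2 = 0.407767^2 = 0.166274
  p = 16/103 = 0.155340; p^2 = 0.155340^2 = 0.024131
  p = 18/103 = 0.174757; p^2 = 0.174757^2 = 0.030540
sum(p^2) = 0.068715 + 0.166274 + 0.024131 + 0.030540 = 0.289660
D = 1 - 0.289660 = 0.710340 ≈ 0.7103

0.7103


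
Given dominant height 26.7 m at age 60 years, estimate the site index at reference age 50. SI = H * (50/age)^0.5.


50/60 = 0.833333
(0.833333)^0.5 = 0.912871
SI = 26.7 * 0.912871 = 24.3737 ≈ 24.4 m

24.4 m


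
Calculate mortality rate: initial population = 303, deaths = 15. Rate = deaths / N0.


Mortality rate = 15 / 303 = 0.049505 ≈ 0.0495

0.0495


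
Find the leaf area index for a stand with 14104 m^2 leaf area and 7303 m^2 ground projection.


LAI = 14104 / 7303 = 1.9313 ≈ 1.93

1.93


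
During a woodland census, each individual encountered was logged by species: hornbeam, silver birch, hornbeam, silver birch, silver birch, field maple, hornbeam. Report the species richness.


Total individuals logged = 7
Distinct species (count of individuals): hornbeam (3), silver birch (3), field maple (1)
Species richness = number of distinct species = 3

3


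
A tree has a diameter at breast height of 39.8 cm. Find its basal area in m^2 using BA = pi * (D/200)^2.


D/200 = 39.8/200 = 0.199 m
(D/200)^2 = 0.199^2 = 0.039601
BA = 3.141593 * 0.039601 = 0.124410 ≈ 0.1244 m^2

0.1244 m^2


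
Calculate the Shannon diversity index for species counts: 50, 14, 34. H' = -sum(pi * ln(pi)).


Total N = 50 + 14 + 34 = 98
Per-species terms:
  p = 50/98 = 0.510204; ln(p) = -0.672945; p*ln(p) = 0.510204 * (-0.672945) = -0.343339
  p = 14/98 = 0.142857; ln(p) = -1.945911; p*ln(p) = 0.142857 * (-1.945911) = -0.277987
  p = 34/98 = 0.346939; ln(p) = -1.058606; p*ln(p) = 0.346939 * (-1.058606) = -0.367272
sum(p*ln(p)) = (-0.343339) + (-0.277987) + (-0.367272) = -0.988598
H' = -(-0.988598) = 0.988598 ≈ 0.9886

0.9886


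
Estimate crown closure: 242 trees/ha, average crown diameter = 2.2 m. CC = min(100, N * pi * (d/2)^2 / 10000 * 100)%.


(d/2)^2 = (2.2/2)^2 = 1.1^2 = 1.21
Crown area = 3.141593 * 1.21 = 3.80133 m^2
N * area / 10000 * 100 = 242 * 3.80133 / 10000 * 100 = 9.19922
CC = min(100, 9.19922) = 9.19922 ≈ 9.2%

9.2%


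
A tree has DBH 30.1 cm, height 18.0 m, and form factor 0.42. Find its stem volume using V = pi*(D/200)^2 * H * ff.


(D/200)^2 = (30.1/200)^2 = 0.1505^2 = 0.02265025
BA = 3.141593 * 0.02265025 = 0.0711579 m^2
V = 0.0711579 * 18.0 * 0.42 = 0.537954 ≈ 0.538 m^3

0.538 m^3


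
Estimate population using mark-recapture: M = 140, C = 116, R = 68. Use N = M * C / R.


N = M * C / R = 140 * 116 / 68 = 16240 / 68 = 238.82 ≈ 239

239 individuals


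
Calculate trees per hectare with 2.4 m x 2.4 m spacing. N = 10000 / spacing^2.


N = 10000 / 2.4^2 = 10000 / 5.76 = 1736.11 ≈ 1736 trees/ha

1736 trees/ha


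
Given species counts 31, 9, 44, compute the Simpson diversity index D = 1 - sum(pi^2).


Total N = 31 + 9 + 44 = 84
Per-species terms:
  p = 31/84 = 0.369048; p^2 = 0.369048^2 = 0.136196
  p = 9/84 = 0.107143; p^2 = 0.107143^2 = 0.011480
  p = 44/84 = 0.523810; p^2 = 0.523810^2 = 0.274377
sum(p^2) = 0.136196 + 0.011480 + 0.274377 = 0.422053
D = 1 - 0.422053 = 0.577947 ≈ 0.5779

0.5779


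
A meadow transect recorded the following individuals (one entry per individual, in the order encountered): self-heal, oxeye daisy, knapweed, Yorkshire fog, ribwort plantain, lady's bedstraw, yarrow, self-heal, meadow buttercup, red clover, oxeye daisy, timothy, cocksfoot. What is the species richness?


Total individuals logged = 13
Distinct species (count of individuals): self-heal (2), oxeye daisy (2), knapweed (1), Yorkshire fog (1), ribwort plantain (1), lady's bedstraw (1), yarrow (1), meadow buttercup (1), red clover (1), timothy (1), cocksfoot (1)
Species richness = number of distinct species = 11

11


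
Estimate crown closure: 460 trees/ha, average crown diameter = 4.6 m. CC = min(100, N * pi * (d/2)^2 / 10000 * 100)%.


(d/2)^2 = (4.6/2)^2 = 2.3^2 = 5.29
Crown area = 3.141593 * 5.29 = 16.6190 m^2
N * area / 10000 * 100 = 460 * 16.6190 / 10000 * 100 = 76.4474
CC = min(100, 76.4474) = 76.4474 ≈ 76.4%

76.4%


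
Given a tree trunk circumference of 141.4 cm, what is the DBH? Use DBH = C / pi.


DBH = C / pi = 141.4 / 3.141593 = 45.0090 ≈ 45.01 cm

45.01 cm


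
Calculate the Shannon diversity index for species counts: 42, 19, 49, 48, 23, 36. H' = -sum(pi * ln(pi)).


Total N = 42 + 19 + 49 + 48 + 23 + 36 = 217
Per-species terms:
  p = 42/217 = 0.193548; ln(p) = -1.642230; p*ln(p) = 0.193548 * (-1.642230) = -0.317850
  p = 19/217 = 0.087558; ln(p) = -2.435454; p*ln(p) = 0.087558 * (-2.435454) = -0.213243
  p = 49/217 = 0.225806; ln(p) = -1.488079; p*ln(p) = 0.225806 * (-1.488079) = -0.336017
  p = 48/217 = 0.221198; ln(p) = -1.508697; p*ln(p) = 0.221198 * (-1.508697) = -0.333721
  p = 23/217 = 0.105991; ln(p) = -2.244401; p*ln(p) = 0.105991 * (-2.244401) = -0.237886
  p = 36/217 = 0.165899; ln(p) = -1.796376; p*ln(p) = 0.165899 * (-1.796376) = -0.298017
sum(p*ln(p)) = (-0.317850) + (-0.213243) + (-0.336017) + (-0.333721) + (-0.237886) + (-0.298017) = -1.736734
H' = -(-1.736734) = 1.736734 ≈ 1.7367

1.7367


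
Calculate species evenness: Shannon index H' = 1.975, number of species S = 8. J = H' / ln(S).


ln(8) = 2.07944
J = H' / ln(S) = 1.975 / 2.07944 = 0.949775 ≈ 0.9498

0.9498


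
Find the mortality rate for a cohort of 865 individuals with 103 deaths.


Mortality rate = 103 / 865 = 0.119075 ≈ 0.1191

0.1191


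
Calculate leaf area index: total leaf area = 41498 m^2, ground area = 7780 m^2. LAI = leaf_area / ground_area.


LAI = 41498 / 7780 = 5.3339 ≈ 5.33

5.33


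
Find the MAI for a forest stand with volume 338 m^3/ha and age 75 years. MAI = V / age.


MAI = 338 / 75 = 4.5067 ≈ 4.51 m^3/ha/yr

4.51 m^3/ha/yr


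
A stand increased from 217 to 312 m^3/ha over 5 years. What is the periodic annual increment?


PAI = (V2 - V1) / period = (312 - 217) / 5 = 95 / 5 = 19.00 m^3/ha/yr

19.00 m^3/ha/yr


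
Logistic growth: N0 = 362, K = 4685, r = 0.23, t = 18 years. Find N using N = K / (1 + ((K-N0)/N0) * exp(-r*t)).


(K - N0)/N0 = (4685 - 362)/362 = 4323/362 = 11.9420
r*t = 0.23 * 18 = 4.14; exp(-4.14) = 0.0159229
11.9420 * 0.0159229 = 0.190151
1 + 0.190151 = 1.19015
N = 4685 / 1.19015 = 3936.48 ≈ 3936

3936


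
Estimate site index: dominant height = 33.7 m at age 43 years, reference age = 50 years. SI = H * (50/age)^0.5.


50/43 = 1.16279
(1.16279)^0.5 = 1.07833
SI = 33.7 * 1.07833 = 36.3397 ≈ 36.3 m

36.3 m


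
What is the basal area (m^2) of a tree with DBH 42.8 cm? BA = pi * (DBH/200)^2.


D/200 = 42.8/200 = 0.214 m
(D/200)^2 = 0.214^2 = 0.045796
BA = 3.141593 * 0.045796 = 0.143872 ≈ 0.1439 m^2

0.1439 m^2


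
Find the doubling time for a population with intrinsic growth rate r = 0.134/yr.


td = ln(2) / 0.134 = 0.693147 / 0.134 = 5.17274 ≈ 5.2 years

5.2 years


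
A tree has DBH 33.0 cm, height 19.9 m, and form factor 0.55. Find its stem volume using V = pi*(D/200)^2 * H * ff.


(D/200)^2 = (33.0/200)^2 = 0.165^2 = 0.027225
BA = 3.141593 * 0.027225 = 0.0855299 m^2
V = 0.0855299 * 19.9 * 0.55 = 0.936125 ≈ 0.936 m^3

0.936 m^3


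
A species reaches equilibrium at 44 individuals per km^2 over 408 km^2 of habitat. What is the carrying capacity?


K = 44 * 408 = 17952 individuals

17952 individuals


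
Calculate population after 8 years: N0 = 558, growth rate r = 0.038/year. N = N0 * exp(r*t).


r*t = 0.038 * 8 = 0.304
exp(0.304) = 1.35527
N = 558 * 1.35527 = 756.241 ≈ 756

756


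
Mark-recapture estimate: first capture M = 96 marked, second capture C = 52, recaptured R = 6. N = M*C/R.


N = M * C / R = 96 * 52 / 6 = 4992 / 6 = 832

832 individuals


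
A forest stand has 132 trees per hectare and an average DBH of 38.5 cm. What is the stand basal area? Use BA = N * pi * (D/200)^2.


(D/200)^2 = (38.5/200)^2 = 0.1925^2 = 0.03705625
Individual BA = 3.141593 * 0.03705625 = 0.116416 m^2
Stand BA = 132 * 0.116416 = 15.3669 ≈ 15.37 m^2/ha

15.37 m^2/ha


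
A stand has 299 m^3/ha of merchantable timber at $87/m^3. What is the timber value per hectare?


Value = 299 * 87 = $26013/ha

$26013/ha


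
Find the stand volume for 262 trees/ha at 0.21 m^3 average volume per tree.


V_stand = 262 * 0.21 = 55.02 ≈ 55.0 m^3/ha

55.0 m^3/ha


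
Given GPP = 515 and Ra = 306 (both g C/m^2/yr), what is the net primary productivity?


NPP = GPP - Ra = 515 - 306 = 209 g C/m^2/yr

209 g C/m^2/yr


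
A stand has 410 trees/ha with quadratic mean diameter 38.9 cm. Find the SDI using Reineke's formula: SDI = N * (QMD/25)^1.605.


QMD/25 = 38.9/25 = 1.556
(1.556)^1.605 = exp(1.605 * ln(1.556)) = exp(1.605 * 0.442118) = exp(0.709599) = 2.03318
SDI = 410 * 2.03318 = 833.604 ≈ 834

834


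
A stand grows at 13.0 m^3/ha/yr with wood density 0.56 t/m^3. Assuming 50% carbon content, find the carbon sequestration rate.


C = 13.0 * 0.56 * 0.5 = 3.64 t C/ha/yr

3.64 t C/ha/yr


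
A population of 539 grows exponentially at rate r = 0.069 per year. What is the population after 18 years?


r*t = 0.069 * 18 = 1.242
exp(1.242) = 3.46253
N = 539 * 3.46253 = 1866.30 ≈ 1866

1866


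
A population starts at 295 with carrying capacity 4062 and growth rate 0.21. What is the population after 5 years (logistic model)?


(K - N0)/N0 = (4062 - 295)/295 = 3767/295 = 12.7695
r*t = 0.21 * 5 = 1.05; exp(-1.05) = 0.349938
12.7695 * 0.349938 = 4.46853
1 + 4.46853 = 5.46853
N = 4062 / 5.46853 = 742.796 ≈ 743

743


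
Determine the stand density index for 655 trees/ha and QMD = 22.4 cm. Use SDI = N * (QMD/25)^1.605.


QMD/25 = 22.4/25 = 0.896
(0.896)^1.605 = exp(1.605 * ln(0.896)) = exp(1.605 * (-0.109815)) = exp(-0.176253) = 0.838406
SDI = 655 * 0.838406 = 549.156 ≈ 549

549


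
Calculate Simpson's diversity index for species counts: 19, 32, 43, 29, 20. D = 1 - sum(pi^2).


Total N = 19 + 32 + 43 + 29 + 20 = 143
Per-species terms:
  p = 19/143 = 0.132867; p^2 = 0.132867^2 = 0.017654
  p = 32/143 = 0.223776; p^2 = 0.223776^2 = 0.050076
  p = 43/143 = 0.300699; p^2 = 0.300699^2 = 0.090420
  p = 29/143 = 0.202797; p^2 = 0.202797^2 = 0.041127
  p = 20/143 = 0.139860; p^2 = 0.139860^2 = 0.019561
sum(p^2) = 0.017654 + 0.050076 + 0.090420 + 0.041127 + 0.019561 = 0.218838
D = 1 - 0.218838 = 0.781162 ≈ 0.7812

0.7812


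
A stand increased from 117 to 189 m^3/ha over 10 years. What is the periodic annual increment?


PAI = (V2 - V1) / period = (189 - 117) / 10 = 72 / 10 = 7.20 m^3/ha/yr

7.20 m^3/ha/yr


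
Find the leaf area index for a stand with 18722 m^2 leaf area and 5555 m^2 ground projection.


LAI = 18722 / 5555 = 3.3703 ≈ 3.37

3.37


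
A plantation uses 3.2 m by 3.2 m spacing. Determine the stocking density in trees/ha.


N = 10000 / 3.2^2 = 10000 / 10.24 = 976.563 ≈ 977 trees/ha

977 trees/ha


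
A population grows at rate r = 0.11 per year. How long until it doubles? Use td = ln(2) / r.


td = ln(2) / 0.11 = 0.693147 / 0.11 = 6.30134 ≈ 6.3 years

6.3 years


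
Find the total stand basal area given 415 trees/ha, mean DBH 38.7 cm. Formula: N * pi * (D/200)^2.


(D/200)^2 = (38.7/200)^2 = 0.1935^2 = 0.03744225
Individual BA = 3.141593 * 0.03744225 = 0.117628 m^2
Stand BA = 415 * 0.117628 = 48.8156 ≈ 48.82 m^2/ha

48.82 m^2/ha


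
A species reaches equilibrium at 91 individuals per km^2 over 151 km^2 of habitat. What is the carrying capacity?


K = 91 * 151 = 13741 individuals

13741 individuals


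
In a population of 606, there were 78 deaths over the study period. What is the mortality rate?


Mortality rate = 78 / 606 = 0.128713 ≈ 0.1287

0.1287


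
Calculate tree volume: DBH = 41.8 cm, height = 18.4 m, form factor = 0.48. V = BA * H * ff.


(D/200)^2 = (41.8/200)^2 = 0.209^2 = 0.043681
BA = 3.141593 * 0.043681 = 0.137228 m^2
V = 0.137228 * 18.4 * 0.48 = 1.21200 ≈ 1.212 m^3

1.212 m^3


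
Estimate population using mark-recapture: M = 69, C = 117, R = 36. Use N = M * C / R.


N = M * C / R = 69 * 117 / 36 = 8073 / 36 = 224.25 ≈ 224

224 individuals


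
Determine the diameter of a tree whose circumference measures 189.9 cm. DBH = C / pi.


DBH = C / pi = 189.9 / 3.141593 = 60.4470 ≈ 60.45 cm

60.45 cm


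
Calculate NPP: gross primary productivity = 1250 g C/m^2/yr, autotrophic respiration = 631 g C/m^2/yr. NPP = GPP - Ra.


NPP = GPP - Ra = 1250 - 631 = 619 g C/m^2/yr

619 g C/m^2/yr


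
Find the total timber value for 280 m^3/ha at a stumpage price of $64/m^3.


Value = 280 * 64 = $17920/ha

$17920/ha


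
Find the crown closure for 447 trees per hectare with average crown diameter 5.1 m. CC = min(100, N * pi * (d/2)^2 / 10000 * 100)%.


(d/2)^2 = (5.1/2)^2 = 2.55^2 = 6.5025
Crown area = 3.141593 * 6.5025 = 20.4282 m^2
N * area / 10000 * 100 = 447 * 20.4282 / 10000 * 100 = 91.3141
CC = min(100, 91.3141) = 91.3141 ≈ 91.3%

91.3%


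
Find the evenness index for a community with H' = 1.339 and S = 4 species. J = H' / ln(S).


ln(4) = 1.38629
J = H' / ln(S) = 1.339 / 1.38629 = 0.965887 ≈ 0.9659

0.9659


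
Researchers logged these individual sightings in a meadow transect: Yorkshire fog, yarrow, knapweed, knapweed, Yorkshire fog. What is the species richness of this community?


Total individuals logged = 5
Distinct species (count of individuals): Yorkshire fog (2), yarrow (1), knapweed (2)
Species richness = number of distinct species = 3

3


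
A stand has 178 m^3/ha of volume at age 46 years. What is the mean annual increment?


MAI = 178 / 46 = 3.8696 ≈ 3.87 m^3/ha/yr

3.87 m^3/ha/yr


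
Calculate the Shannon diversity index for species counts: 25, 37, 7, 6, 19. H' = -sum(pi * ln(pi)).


Total N = 25 + 37 + 7 + 6 + 19 = 94
Per-species terms:
  p = 25/94 = 0.265957; ln(p) = -1.324421; p*ln(p) = 0.265957 * (-1.324421) = -0.352239
  p = 37/94 = 0.393617; ln(p) = -0.932377; p*ln(p) = 0.393617 * (-0.932377) = -0.366999
  p = 7/94 = 0.074468; ln(p) = -2.597386; p*ln(p) = 0.074468 * (-2.597386) = -0.193422
  p = 6/94 = 0.063830; ln(p) = -2.751532; p*ln(p) = 0.063830 * (-2.751532) = -0.175630
  p = 19/94 = 0.202128; ln(p) = -1.598854; p*ln(p) = 0.202128 * (-1.598854) = -0.323173
sum(p*ln(p)) = (-0.352239) + (-0.366999) + (-0.193422) + (-0.175630) + (-0.323173) = -1.411463
H' = -(-1.411463) = 1.411463 ≈ 1.4115

1.4115


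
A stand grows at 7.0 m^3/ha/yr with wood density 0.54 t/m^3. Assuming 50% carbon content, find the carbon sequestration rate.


C = 7.0 * 0.54 * 0.5 = 1.89 t C/ha/yr

1.89 t C/ha/yr


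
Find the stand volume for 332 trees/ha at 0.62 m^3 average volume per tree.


V_stand = 332 * 0.62 = 205.84 ≈ 205.8 m^3/ha

205.8 m^3/ha


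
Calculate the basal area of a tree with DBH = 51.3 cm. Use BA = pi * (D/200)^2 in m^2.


D/200 = 51.3/200 = 0.2565 m
(D/200)^2 = 0.2565^2 = 0.06579225
BA = 3.141593 * 0.06579225 = 0.206692 ≈ 0.2067 m^2

0.2067 m^2


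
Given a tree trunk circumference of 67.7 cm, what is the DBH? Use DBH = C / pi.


DBH = C / pi = 67.7 / 3.141593 = 21.5496 ≈ 21.55 cm

21.55 cm


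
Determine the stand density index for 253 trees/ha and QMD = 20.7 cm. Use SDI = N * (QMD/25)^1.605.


QMD/25 = 20.7/25 = 0.828
(0.828)^1.605 = exp(1.605 * ln(0.828)) = exp(1.605 * (-0.188742)) = exp(-0.302931) = 0.738650
SDI = 253 * 0.738650 = 186.878 ≈ 187

187


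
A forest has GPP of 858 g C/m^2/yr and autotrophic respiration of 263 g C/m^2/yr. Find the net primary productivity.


NPP = GPP - Ra = 858 - 263 = 595 g C/m^2/yr

595 g C/m^2/yr


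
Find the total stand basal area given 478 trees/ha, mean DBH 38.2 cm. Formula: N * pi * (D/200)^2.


(D/200)^2 = (38.2/200)^2 = 0.191^2 = 0.036481
Individual BA = 3.141593 * 0.036481 = 0.114608 m^2
Stand BA = 478 * 0.114608 = 54.7826 ≈ 54.78 m^2/ha

54.78 m^2/ha


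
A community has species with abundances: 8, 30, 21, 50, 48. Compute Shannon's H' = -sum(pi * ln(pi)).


Total N = 8 + 30 + 21 + 50 + 48 = 157
Per-species terms:
  p = 8/157 = 0.050955; ln(p) = -2.976812; p*ln(p) = 0.050955 * (-2.976812) = -0.151683
  p = 30/157 = 0.191083; ln(p) = -1.655047; p*ln(p) = 0.191083 * (-1.655047) = -0.316251
  p = 21/157 = 0.133758; ln(p) = -2.011723; p*ln(p) = 0.133758 * (-2.011723) = -0.269084
  p = 50/157 = 0.318471; ln(p) = -1.144224; p*ln(p) = 0.318471 * (-1.144224) = -0.364402
  p = 48/157 = 0.305732; ln(p) = -1.185046; p*ln(p) = 0.305732 * (-1.185046) = -0.362306
sum(p*ln(p)) = (-0.151683) + (-0.316251) + (-0.269084) + (-0.364402) + (-0.362306) = -1.463726
H' = -(-1.463726) = 1.463726 ≈ 1.4637

1.4637


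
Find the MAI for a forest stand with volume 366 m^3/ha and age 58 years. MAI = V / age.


MAI = 366 / 58 = 6.3103 ≈ 6.31 m^3/ha/yr

6.31 m^3/ha/yr


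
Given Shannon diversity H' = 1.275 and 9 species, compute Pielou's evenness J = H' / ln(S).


ln(9) = 2.19722
J = H' / ln(S) = 1.275 / 2.19722 = 0.580279 ≈ 0.5803

0.5803


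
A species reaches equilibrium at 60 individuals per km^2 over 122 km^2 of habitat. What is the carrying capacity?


K = 60 * 122 = 7320 individuals

7320 individuals


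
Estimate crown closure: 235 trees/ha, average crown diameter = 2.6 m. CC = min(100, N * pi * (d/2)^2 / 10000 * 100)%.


(d/2)^2 = (2.6/2)^2 = 1.3^2 = 1.69
Crown area = 3.141593 * 1.69 = 5.30929 m^2
N * area / 10000 * 100 = 235 * 5.30929 / 10000 * 100 = 12.4768
CC = min(100, 12.4768) = 12.4768 ≈ 12.5%

12.5%


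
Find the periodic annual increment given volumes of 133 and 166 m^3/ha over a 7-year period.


PAI = (V2 - V1) / period = (166 - 133) / 7 = 33 / 7 = 4.7143 ≈ 4.71 m^3/ha/yr

4.71 m^3/ha/yr


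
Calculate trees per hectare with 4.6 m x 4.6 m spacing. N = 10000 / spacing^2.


N = 10000 / 4.6^2 = 10000 / 21.16 = 472.590 ≈ 473 trees/ha

473 trees/ha


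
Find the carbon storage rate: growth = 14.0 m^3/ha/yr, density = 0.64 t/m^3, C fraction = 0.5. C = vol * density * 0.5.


C = 14.0 * 0.64 * 0.5 = 4.48 t C/ha/yr

4.48 t C/ha/yr


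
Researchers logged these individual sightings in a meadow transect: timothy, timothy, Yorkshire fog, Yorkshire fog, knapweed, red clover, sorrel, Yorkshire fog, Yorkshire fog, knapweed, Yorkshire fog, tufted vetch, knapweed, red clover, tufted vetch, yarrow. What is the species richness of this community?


Total individuals logged = 16
Distinct species (count of individuals): timothy (2), Yorkshire fog (5), knapweed (3), red clover (2), sorrel (1), tufted vetch (2), yarrow (1)
Species richness = number of distinct species = 7

7


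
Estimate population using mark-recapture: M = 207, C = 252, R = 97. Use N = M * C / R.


N = M * C / R = 207 * 252 / 97 = 52164 / 97 = 537.77 ≈ 538

538 individuals


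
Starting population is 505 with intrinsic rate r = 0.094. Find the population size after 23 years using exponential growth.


r*t = 0.094 * 23 = 2.162
exp(2.162) = 8.68850
N = 505 * 8.68850 = 4387.69 ≈ 4388

4388


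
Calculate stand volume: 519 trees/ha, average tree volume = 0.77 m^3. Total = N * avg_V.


V_stand = 519 * 0.77 = 399.63 ≈ 399.6 m^3/ha

399.6 m^3/ha


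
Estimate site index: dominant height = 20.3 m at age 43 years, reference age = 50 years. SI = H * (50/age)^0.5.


50/43 = 1.16279
(1.16279)^0.5 = 1.07833
SI = 20.3 * 1.07833 = 21.8901 ≈ 21.9 m

21.9 m


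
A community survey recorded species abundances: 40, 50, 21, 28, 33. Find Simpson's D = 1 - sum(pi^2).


Total N = 40 + 50 + 21 + 28 + 33 = 172
Per-species terms:
  p = 40/172 = 0.232558; p^2 = 0.232558^2 = 0.054083
  p = 50/172 = 0.290698; p^2 = 0.290698^2 = 0.084505
  p = 21/172 = 0.122093; p^2 = 0.122093^2 = 0.014907
  p = 28/172 = 0.162791; p^2 = 0.162791^2 = 0.026501
  p = 33/172 = 0.191860; p^2 = 0.191860^2 = 0.036810
sum(p^2) = 0.054083 + 0.084505 + 0.014907 + 0.026501 + 0.036810 = 0.216806
D = 1 - 0.216806 = 0.783194 ≈ 0.7832

0.7832


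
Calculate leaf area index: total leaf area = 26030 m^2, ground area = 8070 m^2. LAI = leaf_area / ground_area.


LAI = 26030 / 8070 = 3.2255 ≈ 3.23

3.23


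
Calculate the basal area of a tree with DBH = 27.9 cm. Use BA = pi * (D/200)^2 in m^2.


D/200 = 27.9/200 = 0.1395 m
(D/200)^2 = 0.1395^2 = 0.01946025
BA = 3.141593 * 0.01946025 = 0.0611362 ≈ 0.0611 m^2

0.0611 m^2


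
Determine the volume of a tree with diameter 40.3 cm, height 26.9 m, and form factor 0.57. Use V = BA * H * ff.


(D/200)^2 = (40.3/200)^2 = 0.2015^2 = 0.04060225
BA = 3.141593 * 0.04060225 = 0.127556 m^2
V = 0.127556 * 26.9 * 0.57 = 1.95582 ≈ 1.956 m^3

1.956 m^3


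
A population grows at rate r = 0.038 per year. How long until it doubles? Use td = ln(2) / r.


td = ln(2) / 0.038 = 0.693147 / 0.038 = 18.2407 ≈ 18.2 years

18.2 years


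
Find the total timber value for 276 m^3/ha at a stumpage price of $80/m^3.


Value = 276 * 80 = $22080/ha

$22080/ha


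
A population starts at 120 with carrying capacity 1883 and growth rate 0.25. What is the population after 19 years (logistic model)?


(K - N0)/N0 = (1883 - 120)/120 = 1763/120 = 14.6917
r*t = 0.25 * 19 = 4.75; exp(-4.75) = 0.00865170
14.6917 * 0.00865170 = 0.127108
1 + 0.127108 = 1.12711
N = 1883 / 1.12711 = 1670.64 ≈ 1671

1671


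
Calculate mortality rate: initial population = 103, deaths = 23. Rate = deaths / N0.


Mortality rate = 23 / 103 = 0.223301 ≈ 0.2233

0.2233


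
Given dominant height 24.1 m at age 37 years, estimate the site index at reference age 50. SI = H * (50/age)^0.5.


50/37 = 1.35135
(1.35135)^0.5 = 1.16248
SI = 24.1 * 1.16248 = 28.0158 ≈ 28.0 m

28.0 m


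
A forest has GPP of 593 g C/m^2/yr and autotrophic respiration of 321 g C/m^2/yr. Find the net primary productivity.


NPP = GPP - Ra = 593 - 321 = 272 g C/m^2/yr

272 g C/m^2/yr


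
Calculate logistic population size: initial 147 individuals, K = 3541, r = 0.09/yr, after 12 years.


(K - N0)/N0 = (3541 - 147)/147 = 3394/147 = 23.0884
r*t = 0.09 * 12 = 1.08; exp(-1.08) = 0.339596
23.0884 * 0.339596 = 7.84073
1 + 7.84073 = 8.84073
N = 3541 / 8.84073 = 400.533 ≈ 401

401


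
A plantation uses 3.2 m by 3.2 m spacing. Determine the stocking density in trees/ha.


N = 10000 / 3.2^2 = 10000 / 10.24 = 976.563 ≈ 977 trees/ha

977 trees/ha


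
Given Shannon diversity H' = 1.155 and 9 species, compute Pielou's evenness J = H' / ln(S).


ln(9) = 2.19722
J = H' / ln(S) = 1.155 / 2.19722 = 0.525664 ≈ 0.5257

0.5257


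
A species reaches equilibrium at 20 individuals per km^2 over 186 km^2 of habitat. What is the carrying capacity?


K = 20 * 186 = 3720 individuals

3720 individuals


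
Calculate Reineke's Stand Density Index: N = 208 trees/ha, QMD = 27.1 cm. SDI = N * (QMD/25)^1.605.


QMD/25 = 27.1/25 = 1.084
(1.084)^1.605 = exp(1.605 * ln(1.084)) = exp(1.605 * 0.0806579) = exp(0.129456) = 1.13821
SDI = 208 * 1.13821 = 236.748 ≈ 237

237


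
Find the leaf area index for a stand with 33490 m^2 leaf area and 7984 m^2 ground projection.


LAI = 33490 / 7984 = 4.1946 ≈ 4.19

4.19


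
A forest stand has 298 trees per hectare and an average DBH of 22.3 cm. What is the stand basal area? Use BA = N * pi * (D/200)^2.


(D/200)^2 = (22.3/200)^2 = 0.1115^2 = 0.01243225
Individual BA = 3.141593 * 0.01243225 = 0.0390571 m^2
Stand BA = 298 * 0.0390571 = 11.6390 ≈ 11.64 m^2/ha

11.64 m^2/ha


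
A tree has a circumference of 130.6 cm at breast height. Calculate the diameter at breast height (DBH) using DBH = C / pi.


DBH = C / pi = 130.6 / 3.141593 = 41.5713 ≈ 41.57 cm

41.57 cm


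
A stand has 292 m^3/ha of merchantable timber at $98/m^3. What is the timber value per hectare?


Value = 292 * 98 = $28616/ha

$28616/ha


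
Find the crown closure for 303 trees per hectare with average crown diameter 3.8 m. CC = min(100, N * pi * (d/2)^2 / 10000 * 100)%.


(d/2)^2 = (3.8/2)^2 = 1.9^2 = 3.61
Crown area = 3.141593 * 3.61 = 11.3412 m^2
N * area / 10000 * 100 = 303 * 11.3412 / 10000 * 100 = 34.3638
CC = min(100, 34.3638) = 34.3638 ≈ 34.4%

34.4%


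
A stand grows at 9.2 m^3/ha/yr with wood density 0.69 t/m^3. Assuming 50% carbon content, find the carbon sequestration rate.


C = 9.2 * 0.69 * 0.5 = 3.174 ≈ 3.17 t C/ha/yr

3.17 t C/ha/yr


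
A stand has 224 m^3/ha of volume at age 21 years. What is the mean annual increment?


MAI = 224 / 21 = 10.6667 ≈ 10.67 m^3/ha/yr

10.67 m^3/ha/yr


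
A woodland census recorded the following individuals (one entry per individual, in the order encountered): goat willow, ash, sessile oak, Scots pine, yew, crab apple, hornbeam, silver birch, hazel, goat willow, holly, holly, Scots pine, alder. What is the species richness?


Total individuals logged = 14
Distinct species (count of individuals): goat willow (2), ash (1), sessile oak (1), Scots pine (2), yew (1), crab apple (1), hornbeam (1), silver birch (1), hazel (1), holly (2), alder (1)
Species richness = number of distinct species = 11

11


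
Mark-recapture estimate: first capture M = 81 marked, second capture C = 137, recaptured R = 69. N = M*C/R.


N = M * C / R = 81 * 137 / 69 = 11097 / 69 = 160.83 ≈ 161

161 individuals


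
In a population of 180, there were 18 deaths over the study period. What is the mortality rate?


Mortality rate = 18 / 180 = 0.1000

0.1000


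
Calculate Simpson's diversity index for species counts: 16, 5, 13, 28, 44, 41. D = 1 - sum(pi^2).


Total N = 16 + 5 + 13 + 28 + 44 + 41 = 147
Per-species terms:
  p = 16/147 = 0.108844; p^2 = 0.108844^2 = 0.011847
  p = 5/147 = 0.034014; p^2 = 0.034014^2 = 0.001157
  p = 13/147 = 0.088435; p^2 = 0.088435^2 = 0.007821
  p = 28/147 = 0.190476; p^2 = 0.190476^2 = 0.036281
  p = 44/147 = 0.299320; p^2 = 0.299320^2 = 0.089592
  p = 41/147 = 0.278912; p^2 = 0.278912^2 = 0.077792
sum(p^2) = 0.011847 + 0.001157 + 0.007821 + 0.036281 + 0.089592 + 0.077792 = 0.224490
D = 1 - 0.224490 = 0.775510 ≈ 0.7755

0.7755


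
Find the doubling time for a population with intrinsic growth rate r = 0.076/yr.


td = ln(2) / 0.076 = 0.693147 / 0.076 = 9.12036 ≈ 9.1 years

9.1 years


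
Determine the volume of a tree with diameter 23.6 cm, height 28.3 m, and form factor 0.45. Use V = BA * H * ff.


(D/200)^2 = (23.6/200)^2 = 0.118^2 = 0.013924
BA = 3.141593 * 0.013924 = 0.0437435 m^2
V = 0.0437435 * 28.3 * 0.45 = 0.557073 ≈ 0.557 m^3

0.557 m^3


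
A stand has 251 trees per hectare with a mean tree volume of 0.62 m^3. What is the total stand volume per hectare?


V_stand = 251 * 0.62 = 155.62 ≈ 155.6 m^3/ha

155.6 m^3/ha


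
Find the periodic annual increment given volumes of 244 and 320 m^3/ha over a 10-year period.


PAI = (V2 - V1) / period = (320 - 244) / 10 = 76 / 10 = 7.60 m^3/ha/yr

7.60 m^3/ha/yr


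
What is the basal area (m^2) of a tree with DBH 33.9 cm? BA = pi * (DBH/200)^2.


D/200 = 33.9/200 = 0.1695 m
(D/200)^2 = 0.1695^2 = 0.02873025
BA = 3.141593 * 0.02873025 = 0.0902588 ≈ 0.0903 m^2

0.0903 m^2


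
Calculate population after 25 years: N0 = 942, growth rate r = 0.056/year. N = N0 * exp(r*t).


r*t = 0.056 * 25 = 1.4
exp(1.4) = 4.05520
N = 942 * 4.05520 = 3820.00 ≈ 3820

3820


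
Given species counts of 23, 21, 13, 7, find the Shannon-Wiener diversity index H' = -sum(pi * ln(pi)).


Total N = 23 + 21 + 13 + 7 = 64
Per-species terms:
  p = 23/64 = 0.359375; ln(p) = -1.023389; p*ln(p) = 0.359375 * (-1.023389) = -0.367780
  p = 21/64 = 0.328125; ln(p) = -1.114361; p*ln(p) = 0.328125 * (-1.114361) = -0.365650
  p = 13/64 = 0.203125; ln(p) = -1.593934; p*ln(p) = 0.203125 * (-1.593934) = -0.323768
  p = 7/64 = 0.109375; ln(p) = -2.212973; p*ln(p) = 0.109375 * (-2.212973) = -0.242044
sum(p*ln(p)) = (-0.367780) + (-0.365650) + (-0.323768) + (-0.242044) = -1.299242
H' = -(-1.299242) = 1.299242 ≈ 1.2992

1.2992


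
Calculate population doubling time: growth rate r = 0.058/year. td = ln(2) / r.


td = ln(2) / 0.058 = 0.693147 / 0.058 = 11.9508 ≈ 12.0 years

12.0 years


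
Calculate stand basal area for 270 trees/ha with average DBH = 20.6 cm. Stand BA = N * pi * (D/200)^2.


(D/200)^2 = (20.6/200)^2 = 0.103^2 = 0.010609
Individual BA = 3.141593 * 0.010609 = 0.0333292 m^2
Stand BA = 270 * 0.0333292 = 8.99888 ≈ 9.00 m^2/ha

9.00 m^2/ha


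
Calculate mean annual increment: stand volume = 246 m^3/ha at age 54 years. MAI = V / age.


MAI = 246 / 54 = 4.5556 ≈ 4.56 m^3/ha/yr

4.56 m^3/ha/yr


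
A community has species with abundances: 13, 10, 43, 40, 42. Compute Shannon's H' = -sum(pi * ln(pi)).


Total N = 13 + 10 + 43 + 40 + 42 = 148
Per-species terms:
  p = 13/148 = 0.087838; ln(p) = -2.432261; p*ln(p) = 0.087838 * (-2.432261) = -0.213645
  p = 10/148 = 0.067568; ln(p) = -2.694621; p*ln(p) = 0.067568 * (-2.694621) = -0.182070
  p = 43/148 = 0.290541; ln(p) = -1.236011; p*ln(p) = 0.290541 * (-1.236011) = -0.359112
  p = 40/148 = 0.270270; ln(p) = -1.308334; p*ln(p) = 0.270270 * (-1.308334) = -0.353603
  p = 42/148 = 0.283784; ln(p) = -1.259542; p*ln(p) = 0.283784 * (-1.259542) = -0.357438
sum(p*ln(p)) = (-0.213645) + (-0.182070) + (-0.359112) + (-0.353603) + (-0.357438) = -1.465868
H' = -(-1.465868) = 1.465868 ≈ 1.4659

1.4659


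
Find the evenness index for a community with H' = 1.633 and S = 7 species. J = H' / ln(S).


ln(7) = 1.94591
J = H' / ln(S) = 1.633 / 1.94591 = 0.839196 ≈ 0.8392

0.8392


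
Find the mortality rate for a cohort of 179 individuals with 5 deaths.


Mortality rate = 5 / 179 = 0.027933 ≈ 0.0279

0.0279


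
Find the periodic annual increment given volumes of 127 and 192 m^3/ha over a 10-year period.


PAI = (V2 - V1) / period = (192 - 127) / 10 = 65 / 10 = 6.50 m^3/ha/yr

6.50 m^3/ha/yr


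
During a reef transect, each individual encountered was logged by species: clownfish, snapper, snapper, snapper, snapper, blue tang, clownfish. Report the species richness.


Total individuals logged = 7
Distinct species (count of individuals): clownfish (2), snapper (4), blue tang (1)
Species richness = number of distinct species = 3

3


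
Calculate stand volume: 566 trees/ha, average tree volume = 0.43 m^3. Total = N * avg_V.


V_stand = 566 * 0.43 = 243.38 ≈ 243.4 m^3/ha

243.4 m^3/ha


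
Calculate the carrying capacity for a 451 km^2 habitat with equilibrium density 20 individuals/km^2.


K = 20 * 451 = 9020 individuals

9020 individuals


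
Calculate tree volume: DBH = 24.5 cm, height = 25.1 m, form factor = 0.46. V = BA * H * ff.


(D/200)^2 = (24.5/200)^2 = 0.1225^2 = 0.01500625
BA = 3.141593 * 0.01500625 = 0.0471435 m^2
V = 0.0471435 * 25.1 * 0.46 = 0.544319 ≈ 0.544 m^3

0.544 m^3


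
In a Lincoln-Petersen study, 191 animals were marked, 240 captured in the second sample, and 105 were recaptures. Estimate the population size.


N = M * C / R = 191 * 240 / 105 = 45840 / 105 = 436.57 ≈ 437

437 individuals


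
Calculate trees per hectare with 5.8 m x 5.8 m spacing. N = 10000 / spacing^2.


N = 10000 / 5.8^2 = 10000 / 33.64 = 297.265 ≈ 297 trees/ha

297 trees/ha


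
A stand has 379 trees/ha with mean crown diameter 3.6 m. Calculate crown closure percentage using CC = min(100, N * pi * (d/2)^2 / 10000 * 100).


(d/2)^2 = (3.6/2)^2 = 1.8^2 = 3.24
Crown area = 3.141593 * 3.24 = 10.1788 m^2
N * area / 10000 * 100 = 379 * 10.1788 / 10000 * 100 = 38.5777
CC = min(100, 38.5777) = 38.5777 ≈ 38.6%

38.6%


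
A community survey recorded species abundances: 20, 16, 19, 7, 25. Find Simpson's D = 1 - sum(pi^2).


Total N = 20 + 16 + 19 + 7 + 25 = 87
Per-species terms:
  p = 20/87 = 0.229885; p^2 = 0.229885^2 = 0.052847
  p = 16/87 = 0.183908; p^2 = 0.183908^2 = 0.033822
  p = 19/87 = 0.218391; p^2 = 0.218391^2 = 0.047695
  p = 7/87 = 0.080460; p^2 = 0.080460^2 = 0.006474
  p = 25/87 = 0.287356; p^2 = 0.287356^2 = 0.082573
sum(p^2) = 0.052847 + 0.033822 + 0.047695 + 0.006474 + 0.082573 = 0.223411
D = 1 - 0.223411 = 0.776589 ≈ 0.7766

0.7766


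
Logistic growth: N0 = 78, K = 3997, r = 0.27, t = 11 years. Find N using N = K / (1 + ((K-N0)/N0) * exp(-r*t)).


(K - N0)/N0 = (3997 - 78)/78 = 3919/78 = 50.2436
r*t = 0.27 * 11 = 2.97; exp(-2.97) = 0.0513033
50.2436 * 0.0513033 = 2.57766
1 + 2.57766 = 3.57766
N = 3997 / 3.57766 = 1117.21 ≈ 1117

1117


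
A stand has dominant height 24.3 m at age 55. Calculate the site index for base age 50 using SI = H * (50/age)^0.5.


50/55 = 0.909091
(0.909091)^0.5 = 0.953463
SI = 24.3 * 0.953463 = 23.1692 ≈ 23.2 m

23.2 m


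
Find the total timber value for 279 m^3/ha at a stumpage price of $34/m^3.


Value = 279 * 34 = $9486/ha

$9486/ha


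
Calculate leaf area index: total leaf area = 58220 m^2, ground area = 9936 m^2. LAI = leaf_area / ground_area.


LAI = 58220 / 9936 = 5.8595 ≈ 5.86

5.86


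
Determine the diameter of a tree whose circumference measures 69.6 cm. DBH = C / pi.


DBH = C / pi = 69.6 / 3.141593 = 22.1544 ≈ 22.15 cm

22.15 cm


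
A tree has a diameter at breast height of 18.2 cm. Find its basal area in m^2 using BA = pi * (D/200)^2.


D/200 = 18.2/200 = 0.091 m
(D/200)^2 = 0.091^2 = 0.008281
BA = 3.141593 * 0.008281 = 0.0260155 ≈ 0.0260 m^2

0.0260 m^2


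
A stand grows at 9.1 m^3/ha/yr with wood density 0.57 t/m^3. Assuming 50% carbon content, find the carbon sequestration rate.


C = 9.1 * 0.57 * 0.5 = 2.5935 ≈ 2.59 t C/ha/yr

2.59 t C/ha/yr


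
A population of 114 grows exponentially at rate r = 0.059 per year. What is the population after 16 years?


r*t = 0.059 * 16 = 0.944
exp(0.944) = 2.57024
N = 114 * 2.57024 = 293.007 ≈ 293

293


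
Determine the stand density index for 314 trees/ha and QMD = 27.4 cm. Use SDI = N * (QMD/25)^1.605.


QMD/25 = 27.4/25 = 1.096
(1.096)^1.605 = exp(1.605 * ln(1.096)) = exp(1.605 * 0.0916672) = exp(0.147126) = 1.15850
SDI = 314 * 1.15850 = 363.769 ≈ 364

364


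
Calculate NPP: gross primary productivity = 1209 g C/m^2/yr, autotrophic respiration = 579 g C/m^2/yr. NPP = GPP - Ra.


NPP = GPP - Ra = 1209 - 579 = 630 g C/m^2/yr

630 g C/m^2/yr


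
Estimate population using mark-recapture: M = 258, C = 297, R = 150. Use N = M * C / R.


N = M * C / R = 258 * 297 / 150 = 76626 / 150 = 510.84 ≈ 511

511 individuals


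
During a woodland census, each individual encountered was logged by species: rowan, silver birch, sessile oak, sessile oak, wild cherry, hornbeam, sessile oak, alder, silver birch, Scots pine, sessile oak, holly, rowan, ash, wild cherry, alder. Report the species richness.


Total individuals logged = 16
Distinct species (count of individuals): rowan (2), silver birch (2), sessile oak (4), wild cherry (2), hornbeam (1), alder (2), Scots pine (1), holly (1), ash (1)
Species richness = number of distinct species = 9

9


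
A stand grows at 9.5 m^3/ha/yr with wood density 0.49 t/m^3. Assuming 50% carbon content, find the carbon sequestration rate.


C = 9.5 * 0.49 * 0.5 = 2.3275 ≈ 2.33 t C/ha/yr

2.33 t C/ha/yr


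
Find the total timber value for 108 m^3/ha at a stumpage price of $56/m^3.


Value = 108 * 56 = $6048/ha

$6048/ha


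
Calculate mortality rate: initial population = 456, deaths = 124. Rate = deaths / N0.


Mortality rate = 124 / 456 = 0.271930 ≈ 0.2719

0.2719


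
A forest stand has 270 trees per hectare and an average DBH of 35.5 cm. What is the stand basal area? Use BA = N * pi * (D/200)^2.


(D/200)^2 = (35.5/200)^2 = 0.1775^2 = 0.03150625
Individual BA = 3.141593 * 0.03150625 = 0.0989798 m^2
Stand BA = 270 * 0.0989798 = 26.7245 ≈ 26.72 m^2/ha

26.72 m^2/ha


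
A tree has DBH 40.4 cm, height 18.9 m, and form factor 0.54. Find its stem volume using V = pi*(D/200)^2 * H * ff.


(D/200)^2 = (40.4/200)^2 = 0.202^2 = 0.040804
BA = 3.141593 * 0.040804 = 0.128190 m^2
V = 0.128190 * 18.9 * 0.54 = 1.30831 ≈ 1.308 m^3

1.308 m^3


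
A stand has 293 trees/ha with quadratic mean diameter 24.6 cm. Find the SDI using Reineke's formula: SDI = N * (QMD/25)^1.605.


QMD/25 = 24.6/25 = 0.984
(0.984)^1.605 = exp(1.605 * ln(0.984)) = exp(1.605 * (-0.0161294)) = exp(-0.0258877) = 0.974445
SDI = 293 * 0.974445 = 285.512 ≈ 286

286


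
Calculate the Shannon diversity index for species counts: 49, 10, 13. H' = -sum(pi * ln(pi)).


Total N = 49 + 10 + 13 = 72
Per-species terms:
  p = 49/72 = 0.680556; ln(p) = -0.384845; p*ln(p) = 0.680556 * (-0.384845) = -0.261909
  p = 10/72 = 0.138889; ln(p) = -1.974080; p*ln(p) = 0.138889 * (-1.974080) = -0.274178
  p = 13/72 = 0.180556; ln(p) = -1.711714; p*ln(p) = 0.180556 * (-1.711714) = -0.309060
sum(p*ln(p)) = (-0.261909) + (-0.274178) + (-0.309060) = -0.845147
H' = -(-0.845147) = 0.845147 ≈ 0.8451

0.8451


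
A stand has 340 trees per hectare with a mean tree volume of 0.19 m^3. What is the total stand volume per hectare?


V_stand = 340 * 0.19 = 64.6 m^3/ha

64.6 m^3/ha


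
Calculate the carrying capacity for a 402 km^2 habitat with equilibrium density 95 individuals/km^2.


K = 95 * 402 = 38190 individuals

38190 individuals


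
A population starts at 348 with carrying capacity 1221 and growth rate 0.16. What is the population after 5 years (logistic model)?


(K - N0)/N0 = (1221 - 348)/348 = 873/348 = 2.50862
r*t = 0.16 * 5 = 0.8; exp(-0.8) = 0.449329
2.50862 * 0.449329 = 1.12720
1 + 1.12720 = 2.12720
N = 1221 / 2.12720 = 573.994 ≈ 574

574


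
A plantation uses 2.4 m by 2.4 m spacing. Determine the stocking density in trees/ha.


N = 10000 / 2.4^2 = 10000 / 5.76 = 1736.11 ≈ 1736 trees/ha

1736 trees/ha


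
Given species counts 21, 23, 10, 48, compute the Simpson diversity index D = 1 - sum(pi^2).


Total N = 21 + 23 + 10 + 48 = 102
Per-species terms:
  p = 21/102 = 0.205882; p^2 = 0.205882^2 = 0.042387
  p = 23/102 = 0.225490; p^2 = 0.225490^2 = 0.050846
  p = 10/102 = 0.098039; p^2 = 0.098039^2 = 0.009612
  p = 48/102 = 0.470588; p^2 = 0.470588^2 = 0.221453
sum(p^2) = 0.042387 + 0.050846 + 0.009612 + 0.221453 = 0.324298
D = 1 - 0.324298 = 0.675702 ≈ 0.6757

0.6757


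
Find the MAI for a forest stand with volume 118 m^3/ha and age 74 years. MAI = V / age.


MAI = 118 / 74 = 1.5946 ≈ 1.59 m^3/ha/yr

1.59 m^3/ha/yr


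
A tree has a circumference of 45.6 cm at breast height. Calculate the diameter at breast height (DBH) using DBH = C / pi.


DBH = C / pi = 45.6 / 3.141593 = 14.5149 ≈ 14.51 cm

14.51 cm


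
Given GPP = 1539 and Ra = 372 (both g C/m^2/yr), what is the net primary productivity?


NPP = GPP - Ra = 1539 - 372 = 1167 g C/m^2/yr

1167 g C/m^2/yr


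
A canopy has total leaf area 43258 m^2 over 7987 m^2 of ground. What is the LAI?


LAI = 43258 / 7987 = 5.4161 ≈ 5.42

5.42


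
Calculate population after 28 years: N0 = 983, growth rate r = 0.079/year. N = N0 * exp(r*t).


r*t = 0.079 * 28 = 2.212
exp(2.212) = 9.13397
N = 983 * 9.13397 = 8978.69 ≈ 8979

8979
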